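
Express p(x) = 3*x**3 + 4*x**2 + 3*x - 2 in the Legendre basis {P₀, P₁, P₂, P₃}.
(-2/3)P₀ + (24/5)P₁ + (8/3)P₂ + (6/5)P₃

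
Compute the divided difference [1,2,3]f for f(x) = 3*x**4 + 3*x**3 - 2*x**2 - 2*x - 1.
91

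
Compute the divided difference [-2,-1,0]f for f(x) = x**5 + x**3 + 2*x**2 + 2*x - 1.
-16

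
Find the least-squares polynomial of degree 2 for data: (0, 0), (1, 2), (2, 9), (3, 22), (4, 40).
1/35 + (-6/7)x + (19/7)x²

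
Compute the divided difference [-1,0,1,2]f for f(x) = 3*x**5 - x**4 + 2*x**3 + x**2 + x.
15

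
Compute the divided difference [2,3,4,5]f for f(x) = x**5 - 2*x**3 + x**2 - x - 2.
123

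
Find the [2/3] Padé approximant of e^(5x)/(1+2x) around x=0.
(125*x**2/52 + 30*x/13 + 1)/(425*x**3/156 - 105*x**2/52 - 9*x/13 + 1)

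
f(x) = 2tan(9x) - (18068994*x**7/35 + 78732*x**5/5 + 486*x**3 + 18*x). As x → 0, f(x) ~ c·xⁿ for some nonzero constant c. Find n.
9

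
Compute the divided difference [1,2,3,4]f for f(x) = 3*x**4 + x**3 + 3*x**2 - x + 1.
31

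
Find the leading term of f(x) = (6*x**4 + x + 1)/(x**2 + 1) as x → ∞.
6*x**2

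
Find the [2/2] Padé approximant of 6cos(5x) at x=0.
(6 - 125*x**2/2)/(25*x**2/12 + 1)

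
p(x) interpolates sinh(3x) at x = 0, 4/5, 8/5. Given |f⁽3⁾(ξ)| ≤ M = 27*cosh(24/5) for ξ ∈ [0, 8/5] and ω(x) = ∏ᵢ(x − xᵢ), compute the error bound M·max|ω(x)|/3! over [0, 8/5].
64*sqrt(3)*cosh(24/5)/125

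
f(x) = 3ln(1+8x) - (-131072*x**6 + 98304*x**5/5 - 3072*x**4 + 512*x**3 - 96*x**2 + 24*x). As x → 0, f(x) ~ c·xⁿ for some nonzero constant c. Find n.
7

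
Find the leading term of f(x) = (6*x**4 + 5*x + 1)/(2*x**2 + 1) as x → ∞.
3*x**2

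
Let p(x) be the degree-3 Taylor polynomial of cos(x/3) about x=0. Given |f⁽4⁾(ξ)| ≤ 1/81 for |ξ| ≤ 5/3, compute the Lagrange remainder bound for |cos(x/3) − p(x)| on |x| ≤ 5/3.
625/157464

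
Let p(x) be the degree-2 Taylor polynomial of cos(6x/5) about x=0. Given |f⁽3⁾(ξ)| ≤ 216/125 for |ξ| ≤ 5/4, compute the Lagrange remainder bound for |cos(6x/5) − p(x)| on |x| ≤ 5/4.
9/16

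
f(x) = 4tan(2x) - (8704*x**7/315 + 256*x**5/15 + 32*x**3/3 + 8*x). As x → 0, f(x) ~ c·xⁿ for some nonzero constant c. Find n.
9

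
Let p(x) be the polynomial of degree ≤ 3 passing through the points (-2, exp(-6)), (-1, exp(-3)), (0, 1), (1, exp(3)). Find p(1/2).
(-5*exp(3) + 1 + 5*(3 + exp(3))*exp(6))*exp(-6)/16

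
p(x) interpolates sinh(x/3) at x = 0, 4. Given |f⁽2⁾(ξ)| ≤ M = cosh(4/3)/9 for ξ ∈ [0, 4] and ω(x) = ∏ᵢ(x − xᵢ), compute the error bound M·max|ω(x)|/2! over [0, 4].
2*cosh(4/3)/9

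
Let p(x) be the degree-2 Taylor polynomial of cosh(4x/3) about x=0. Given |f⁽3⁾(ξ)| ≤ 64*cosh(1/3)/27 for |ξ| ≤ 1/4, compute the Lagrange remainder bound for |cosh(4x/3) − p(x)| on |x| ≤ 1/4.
cosh(1/3)/162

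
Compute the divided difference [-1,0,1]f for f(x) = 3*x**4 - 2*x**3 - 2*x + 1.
3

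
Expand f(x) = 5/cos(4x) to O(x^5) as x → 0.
5 + 40*x**2 + 800*x**4/3 + O(x**5)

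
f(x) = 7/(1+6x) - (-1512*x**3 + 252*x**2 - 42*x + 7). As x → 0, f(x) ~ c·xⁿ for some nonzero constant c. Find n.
4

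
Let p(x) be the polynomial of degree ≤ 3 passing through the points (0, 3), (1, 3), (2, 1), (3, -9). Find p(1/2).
23/8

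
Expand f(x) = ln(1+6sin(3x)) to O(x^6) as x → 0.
18*x - 162*x**2 + 1917*x**3 - 25758*x**4 + 1476711*x**5/4 + O(x**6)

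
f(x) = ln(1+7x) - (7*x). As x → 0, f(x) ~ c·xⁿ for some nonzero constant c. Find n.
2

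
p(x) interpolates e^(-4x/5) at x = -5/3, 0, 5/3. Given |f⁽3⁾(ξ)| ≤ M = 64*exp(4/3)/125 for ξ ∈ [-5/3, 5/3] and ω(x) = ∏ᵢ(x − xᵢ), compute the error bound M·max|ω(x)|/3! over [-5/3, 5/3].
64*sqrt(3)*exp(4/3)/729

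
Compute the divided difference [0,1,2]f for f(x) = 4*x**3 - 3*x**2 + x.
9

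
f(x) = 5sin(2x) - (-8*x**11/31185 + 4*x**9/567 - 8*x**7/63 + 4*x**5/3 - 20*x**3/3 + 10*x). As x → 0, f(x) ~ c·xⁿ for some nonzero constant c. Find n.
13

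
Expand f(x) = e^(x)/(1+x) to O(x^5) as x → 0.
1 + x**2/2 - x**3/3 + 3*x**4/8 + O(x**5)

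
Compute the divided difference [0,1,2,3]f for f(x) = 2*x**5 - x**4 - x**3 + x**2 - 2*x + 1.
43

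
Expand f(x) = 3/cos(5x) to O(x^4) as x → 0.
3 + 75*x**2/2 + O(x**4)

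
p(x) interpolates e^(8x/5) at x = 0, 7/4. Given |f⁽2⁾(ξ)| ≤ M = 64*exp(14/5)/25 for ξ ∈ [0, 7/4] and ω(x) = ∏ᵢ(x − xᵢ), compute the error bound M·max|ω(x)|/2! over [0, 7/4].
49*exp(14/5)/50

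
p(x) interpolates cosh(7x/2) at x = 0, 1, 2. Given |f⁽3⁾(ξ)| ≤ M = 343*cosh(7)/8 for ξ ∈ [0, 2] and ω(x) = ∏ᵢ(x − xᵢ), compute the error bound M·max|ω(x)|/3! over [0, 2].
343*sqrt(3)*cosh(7)/216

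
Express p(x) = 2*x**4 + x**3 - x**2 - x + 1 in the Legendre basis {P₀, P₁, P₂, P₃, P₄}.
(16/15)P₀ + (-2/5)P₁ + (10/21)P₂ + (2/5)P₃ + (16/35)P₄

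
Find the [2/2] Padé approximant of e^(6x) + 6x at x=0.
(15*x**2 + 12*x + 1)/(1 - 3*x**2)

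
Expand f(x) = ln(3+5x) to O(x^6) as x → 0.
log(3) + 5*x/3 - 25*x**2/18 + 125*x**3/81 - 625*x**4/324 + 625*x**5/243 + O(x**6)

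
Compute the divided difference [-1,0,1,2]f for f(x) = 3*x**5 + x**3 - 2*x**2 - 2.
16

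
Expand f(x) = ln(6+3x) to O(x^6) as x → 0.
log(6) + x/2 - x**2/8 + x**3/24 - x**4/64 + x**5/160 + O(x**6)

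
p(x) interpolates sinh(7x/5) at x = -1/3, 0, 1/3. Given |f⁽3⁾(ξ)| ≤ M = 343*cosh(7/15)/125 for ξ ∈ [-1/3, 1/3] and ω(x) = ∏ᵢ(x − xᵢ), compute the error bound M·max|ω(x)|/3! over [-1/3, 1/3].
343*sqrt(3)*cosh(7/15)/91125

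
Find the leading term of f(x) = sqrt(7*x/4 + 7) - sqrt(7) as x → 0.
sqrt(7)*x/8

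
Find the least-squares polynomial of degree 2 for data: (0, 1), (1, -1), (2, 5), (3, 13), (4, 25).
17/35 + (-83/35)x + (15/7)x²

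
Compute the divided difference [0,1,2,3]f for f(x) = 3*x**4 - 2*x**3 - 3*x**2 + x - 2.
16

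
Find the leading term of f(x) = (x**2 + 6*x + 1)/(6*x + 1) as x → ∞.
x/6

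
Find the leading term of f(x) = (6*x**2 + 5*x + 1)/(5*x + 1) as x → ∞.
6*x/5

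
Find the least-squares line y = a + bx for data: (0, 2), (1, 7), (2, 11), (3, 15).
a = 23/10, b = 43/10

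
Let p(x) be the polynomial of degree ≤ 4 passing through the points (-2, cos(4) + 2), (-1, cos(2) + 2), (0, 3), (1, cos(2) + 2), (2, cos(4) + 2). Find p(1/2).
5*cos(2)/16 - cos(4)/64 + 173/64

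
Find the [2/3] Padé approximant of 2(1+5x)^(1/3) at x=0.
(175*x**2/9 + 40*x/3 + 2)/(-125*x**3/162 + 25*x**2/6 + 5*x + 1)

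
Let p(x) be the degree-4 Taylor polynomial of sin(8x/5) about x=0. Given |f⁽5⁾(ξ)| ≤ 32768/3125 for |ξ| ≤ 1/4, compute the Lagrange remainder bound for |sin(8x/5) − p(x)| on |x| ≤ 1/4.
4/46875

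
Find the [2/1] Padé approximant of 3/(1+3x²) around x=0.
3 - 9*x**2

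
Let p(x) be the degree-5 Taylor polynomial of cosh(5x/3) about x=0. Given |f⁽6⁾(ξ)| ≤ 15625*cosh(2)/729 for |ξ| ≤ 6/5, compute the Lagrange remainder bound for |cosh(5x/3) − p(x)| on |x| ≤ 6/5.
4*cosh(2)/45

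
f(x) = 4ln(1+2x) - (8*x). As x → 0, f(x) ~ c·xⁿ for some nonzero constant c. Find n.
2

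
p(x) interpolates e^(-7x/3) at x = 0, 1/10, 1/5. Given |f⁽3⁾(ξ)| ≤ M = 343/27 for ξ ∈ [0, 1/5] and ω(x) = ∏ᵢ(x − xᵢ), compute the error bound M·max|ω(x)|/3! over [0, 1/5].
343*sqrt(3)/729000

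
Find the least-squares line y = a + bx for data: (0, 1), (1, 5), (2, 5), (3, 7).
a = 9/5, b = 9/5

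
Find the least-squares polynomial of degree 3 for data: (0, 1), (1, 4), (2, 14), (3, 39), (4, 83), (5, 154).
65/63 + (397/378)x + (13/18)x² + (28/27)x³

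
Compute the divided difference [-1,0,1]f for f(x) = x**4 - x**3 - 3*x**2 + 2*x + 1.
-2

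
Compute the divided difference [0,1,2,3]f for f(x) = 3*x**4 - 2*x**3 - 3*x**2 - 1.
16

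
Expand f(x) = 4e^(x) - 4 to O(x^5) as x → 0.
4*x + 2*x**2 + 2*x**3/3 + x**4/6 + O(x**5)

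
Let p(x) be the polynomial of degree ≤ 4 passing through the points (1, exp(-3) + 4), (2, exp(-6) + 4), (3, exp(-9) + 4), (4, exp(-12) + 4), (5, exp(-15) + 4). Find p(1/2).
(-420*exp(9) - 180*exp(3) + 35 + 378*exp(6) + 315*exp(12) + 512*exp(15))*exp(-15)/128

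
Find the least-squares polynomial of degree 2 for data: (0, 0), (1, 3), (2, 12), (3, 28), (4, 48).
-1/7 + (27/70)x + (41/14)x²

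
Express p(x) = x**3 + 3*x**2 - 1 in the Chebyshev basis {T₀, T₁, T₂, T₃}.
(1/2)T₀ + (3/4)T₁ + (3/2)T₂ + (1/4)T₃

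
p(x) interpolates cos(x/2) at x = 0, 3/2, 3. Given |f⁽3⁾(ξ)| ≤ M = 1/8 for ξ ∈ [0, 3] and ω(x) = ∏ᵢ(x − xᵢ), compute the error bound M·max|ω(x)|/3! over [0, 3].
sqrt(3)/64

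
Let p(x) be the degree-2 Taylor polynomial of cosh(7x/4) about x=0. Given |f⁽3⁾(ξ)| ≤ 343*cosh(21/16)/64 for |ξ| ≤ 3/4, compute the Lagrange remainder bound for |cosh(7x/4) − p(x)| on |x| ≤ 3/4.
3087*cosh(21/16)/8192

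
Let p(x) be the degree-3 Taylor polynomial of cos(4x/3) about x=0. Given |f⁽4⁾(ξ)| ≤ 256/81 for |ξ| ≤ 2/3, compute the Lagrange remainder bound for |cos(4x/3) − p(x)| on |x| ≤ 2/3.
512/19683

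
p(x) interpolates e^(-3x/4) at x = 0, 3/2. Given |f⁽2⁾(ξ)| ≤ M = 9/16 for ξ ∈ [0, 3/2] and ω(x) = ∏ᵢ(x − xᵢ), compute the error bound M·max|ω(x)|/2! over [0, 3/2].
81/512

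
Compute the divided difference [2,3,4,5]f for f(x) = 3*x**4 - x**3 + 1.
41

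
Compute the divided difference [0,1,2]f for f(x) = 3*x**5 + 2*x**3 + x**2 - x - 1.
52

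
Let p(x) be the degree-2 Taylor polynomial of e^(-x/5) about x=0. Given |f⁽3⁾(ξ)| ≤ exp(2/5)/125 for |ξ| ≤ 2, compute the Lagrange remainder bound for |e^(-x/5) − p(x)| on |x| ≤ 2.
4*exp(2/5)/375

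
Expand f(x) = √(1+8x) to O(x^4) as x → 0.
1 + 4*x - 8*x**2 + 32*x**3 + O(x**4)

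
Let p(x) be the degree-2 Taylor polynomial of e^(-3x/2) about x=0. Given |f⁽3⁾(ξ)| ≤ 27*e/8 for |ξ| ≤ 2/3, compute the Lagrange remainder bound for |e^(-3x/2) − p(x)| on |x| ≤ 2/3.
e/6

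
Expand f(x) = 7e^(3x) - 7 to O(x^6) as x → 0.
21*x + 63*x**2/2 + 63*x**3/2 + 189*x**4/8 + 567*x**5/40 + O(x**6)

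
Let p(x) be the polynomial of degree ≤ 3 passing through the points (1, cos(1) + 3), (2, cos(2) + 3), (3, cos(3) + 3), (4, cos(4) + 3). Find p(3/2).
15*cos(2)/16 + cos(4)/16 + 5*cos(1)/16 - 5*cos(3)/16 + 3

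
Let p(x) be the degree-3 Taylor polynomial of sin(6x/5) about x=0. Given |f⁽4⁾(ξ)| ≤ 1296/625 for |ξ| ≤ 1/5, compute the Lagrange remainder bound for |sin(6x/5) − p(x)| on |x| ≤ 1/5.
54/390625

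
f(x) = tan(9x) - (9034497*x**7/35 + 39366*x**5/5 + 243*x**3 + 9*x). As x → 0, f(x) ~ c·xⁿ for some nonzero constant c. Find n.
9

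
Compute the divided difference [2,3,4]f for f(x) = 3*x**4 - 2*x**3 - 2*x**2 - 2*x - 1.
145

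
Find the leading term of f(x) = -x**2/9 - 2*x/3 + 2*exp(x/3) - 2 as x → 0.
x**3/81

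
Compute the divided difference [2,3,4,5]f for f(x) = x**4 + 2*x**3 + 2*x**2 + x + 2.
16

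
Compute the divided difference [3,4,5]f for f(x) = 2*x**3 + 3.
24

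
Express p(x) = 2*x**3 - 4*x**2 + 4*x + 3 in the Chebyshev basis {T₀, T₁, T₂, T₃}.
T₀ + (11/2)T₁ + (-2)T₂ + (1/2)T₃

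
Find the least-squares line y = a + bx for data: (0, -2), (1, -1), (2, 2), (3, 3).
a = -11/5, b = 9/5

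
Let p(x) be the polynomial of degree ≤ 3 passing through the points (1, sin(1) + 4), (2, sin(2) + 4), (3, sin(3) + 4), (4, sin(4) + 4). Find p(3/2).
sin(4)/16 - 5*sin(3)/16 + 5*sin(1)/16 + 15*sin(2)/16 + 4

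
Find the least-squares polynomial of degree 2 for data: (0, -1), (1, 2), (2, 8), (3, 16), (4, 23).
-48/35 + (117/35)x + (5/7)x²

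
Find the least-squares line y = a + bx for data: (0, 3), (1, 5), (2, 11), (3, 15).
a = 11/5, b = 21/5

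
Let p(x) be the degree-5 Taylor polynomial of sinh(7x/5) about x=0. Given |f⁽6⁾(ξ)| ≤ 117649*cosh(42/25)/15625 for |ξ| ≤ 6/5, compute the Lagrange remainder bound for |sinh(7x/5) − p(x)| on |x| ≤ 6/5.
38118276*cosh(42/25)/1220703125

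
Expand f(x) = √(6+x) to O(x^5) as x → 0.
sqrt(6) + sqrt(6)*x/12 - sqrt(6)*x**2/288 + sqrt(6)*x**3/3456 - 5*sqrt(6)*x**4/165888 + O(x**5)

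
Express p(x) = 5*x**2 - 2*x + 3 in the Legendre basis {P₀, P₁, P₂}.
(14/3)P₀ + (-2)P₁ + (10/3)P₂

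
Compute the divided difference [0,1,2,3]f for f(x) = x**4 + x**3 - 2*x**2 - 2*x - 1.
7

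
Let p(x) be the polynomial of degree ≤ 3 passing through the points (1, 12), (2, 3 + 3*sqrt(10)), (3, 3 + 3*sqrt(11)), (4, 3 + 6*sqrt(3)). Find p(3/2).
-15*sqrt(11)/16 + 3*sqrt(3)/8 + 93/16 + 45*sqrt(10)/16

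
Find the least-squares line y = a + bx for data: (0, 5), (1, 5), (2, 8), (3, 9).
a = 9/2, b = 3/2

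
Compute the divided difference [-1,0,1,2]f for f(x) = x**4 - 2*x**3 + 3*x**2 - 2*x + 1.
0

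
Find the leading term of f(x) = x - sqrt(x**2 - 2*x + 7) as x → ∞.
1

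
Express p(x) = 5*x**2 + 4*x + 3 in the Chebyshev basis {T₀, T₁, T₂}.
(11/2)T₀ + (4)T₁ + (5/2)T₂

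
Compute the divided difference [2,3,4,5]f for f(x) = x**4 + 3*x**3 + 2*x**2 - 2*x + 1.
17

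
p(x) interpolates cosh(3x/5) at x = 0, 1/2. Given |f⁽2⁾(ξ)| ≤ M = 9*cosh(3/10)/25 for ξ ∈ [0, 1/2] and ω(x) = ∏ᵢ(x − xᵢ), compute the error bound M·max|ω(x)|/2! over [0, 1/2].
9*cosh(3/10)/800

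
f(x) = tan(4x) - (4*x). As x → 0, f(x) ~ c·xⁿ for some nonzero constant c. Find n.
3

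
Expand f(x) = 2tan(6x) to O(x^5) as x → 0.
12*x + 144*x**3 + O(x**5)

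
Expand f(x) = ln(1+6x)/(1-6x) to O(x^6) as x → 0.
6*x + 18*x**2 + 180*x**3 + 756*x**4 + 30456*x**5/5 + O(x**6)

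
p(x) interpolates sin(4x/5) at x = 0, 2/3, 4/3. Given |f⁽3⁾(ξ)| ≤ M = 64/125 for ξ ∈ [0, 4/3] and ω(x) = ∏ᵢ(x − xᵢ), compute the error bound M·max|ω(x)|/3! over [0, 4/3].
512*sqrt(3)/91125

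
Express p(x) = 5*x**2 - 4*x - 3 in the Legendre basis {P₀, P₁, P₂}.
(-4/3)P₀ + (-4)P₁ + (10/3)P₂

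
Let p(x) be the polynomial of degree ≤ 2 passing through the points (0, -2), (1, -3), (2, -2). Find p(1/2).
-11/4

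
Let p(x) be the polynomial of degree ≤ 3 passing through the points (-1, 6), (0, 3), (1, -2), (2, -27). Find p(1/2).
15/8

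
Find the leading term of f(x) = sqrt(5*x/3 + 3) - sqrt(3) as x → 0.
5*sqrt(3)*x/18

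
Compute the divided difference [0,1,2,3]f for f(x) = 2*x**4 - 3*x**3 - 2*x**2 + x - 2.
9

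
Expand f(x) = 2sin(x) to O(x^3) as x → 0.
2*x + O(x**3)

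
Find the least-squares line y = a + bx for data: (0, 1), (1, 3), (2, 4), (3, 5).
a = 13/10, b = 13/10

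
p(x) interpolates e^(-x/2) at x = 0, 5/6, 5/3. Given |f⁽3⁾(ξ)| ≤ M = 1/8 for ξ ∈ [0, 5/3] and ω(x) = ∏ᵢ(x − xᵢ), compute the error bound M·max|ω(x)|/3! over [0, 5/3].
125*sqrt(3)/46656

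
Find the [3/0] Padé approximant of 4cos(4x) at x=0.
4 - 32*x**2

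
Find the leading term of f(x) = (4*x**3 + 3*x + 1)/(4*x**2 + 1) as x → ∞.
x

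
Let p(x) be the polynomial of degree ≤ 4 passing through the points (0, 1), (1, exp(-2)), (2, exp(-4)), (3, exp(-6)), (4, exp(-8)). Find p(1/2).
(-70*exp(4) - 5 + 28*exp(2) + 140*exp(6) + 35*exp(8))*exp(-8)/128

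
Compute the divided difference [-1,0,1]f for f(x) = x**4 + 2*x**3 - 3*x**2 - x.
-2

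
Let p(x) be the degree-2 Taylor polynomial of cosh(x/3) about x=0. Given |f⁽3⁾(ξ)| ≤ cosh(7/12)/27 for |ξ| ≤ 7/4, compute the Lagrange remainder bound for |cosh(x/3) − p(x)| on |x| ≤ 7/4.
343*cosh(7/12)/10368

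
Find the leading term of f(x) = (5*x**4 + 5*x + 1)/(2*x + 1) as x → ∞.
5*x**3/2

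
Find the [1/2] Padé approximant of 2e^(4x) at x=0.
(8*x/3 + 2)/(8*x**2/3 - 8*x/3 + 1)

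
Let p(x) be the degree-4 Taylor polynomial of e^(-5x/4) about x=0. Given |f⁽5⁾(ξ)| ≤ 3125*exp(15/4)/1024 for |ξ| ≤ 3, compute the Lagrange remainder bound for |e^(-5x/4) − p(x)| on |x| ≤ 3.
50625*exp(15/4)/8192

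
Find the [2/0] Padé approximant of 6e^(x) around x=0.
3*x**2 + 6*x + 6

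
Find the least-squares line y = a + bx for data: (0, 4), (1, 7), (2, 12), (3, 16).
a = 18/5, b = 41/10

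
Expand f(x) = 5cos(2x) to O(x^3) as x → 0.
5 - 10*x**2 + O(x**3)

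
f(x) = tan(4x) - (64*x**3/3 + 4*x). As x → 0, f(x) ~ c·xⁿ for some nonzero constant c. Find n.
5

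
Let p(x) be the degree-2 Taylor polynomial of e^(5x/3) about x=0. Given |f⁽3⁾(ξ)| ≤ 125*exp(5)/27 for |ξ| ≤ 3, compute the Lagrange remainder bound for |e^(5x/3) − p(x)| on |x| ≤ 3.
125*exp(5)/6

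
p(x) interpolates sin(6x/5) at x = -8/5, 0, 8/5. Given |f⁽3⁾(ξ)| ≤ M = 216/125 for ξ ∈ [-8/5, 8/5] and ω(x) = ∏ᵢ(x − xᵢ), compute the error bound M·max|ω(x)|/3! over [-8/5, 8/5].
4096*sqrt(3)/15625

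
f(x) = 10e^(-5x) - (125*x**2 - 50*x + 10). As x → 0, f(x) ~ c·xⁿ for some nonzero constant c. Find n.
3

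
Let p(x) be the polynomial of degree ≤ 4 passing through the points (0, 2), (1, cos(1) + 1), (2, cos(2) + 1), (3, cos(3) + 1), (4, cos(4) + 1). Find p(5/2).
15*cos(3)/32 + 45*cos(2)/64 - 5*cos(1)/32 - 5*cos(4)/128 + 131/128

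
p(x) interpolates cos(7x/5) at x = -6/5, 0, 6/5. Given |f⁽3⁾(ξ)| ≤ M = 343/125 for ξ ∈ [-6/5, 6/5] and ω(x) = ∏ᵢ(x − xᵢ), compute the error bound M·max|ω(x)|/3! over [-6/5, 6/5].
2744*sqrt(3)/15625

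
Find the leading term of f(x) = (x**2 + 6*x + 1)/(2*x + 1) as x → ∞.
x/2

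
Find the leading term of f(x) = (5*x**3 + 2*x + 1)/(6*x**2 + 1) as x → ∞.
5*x/6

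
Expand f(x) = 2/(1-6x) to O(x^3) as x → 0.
2 + 12*x + 72*x**2 + O(x**3)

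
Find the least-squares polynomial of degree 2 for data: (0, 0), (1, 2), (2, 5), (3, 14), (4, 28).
17/35 + (-62/35)x + (15/7)x²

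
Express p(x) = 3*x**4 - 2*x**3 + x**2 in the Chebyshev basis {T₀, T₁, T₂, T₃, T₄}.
(13/8)T₀ + (-3/2)T₁ + (2)T₂ + (-1/2)T₃ + (3/8)T₄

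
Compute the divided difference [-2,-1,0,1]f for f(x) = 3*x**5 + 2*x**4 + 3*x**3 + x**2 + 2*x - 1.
14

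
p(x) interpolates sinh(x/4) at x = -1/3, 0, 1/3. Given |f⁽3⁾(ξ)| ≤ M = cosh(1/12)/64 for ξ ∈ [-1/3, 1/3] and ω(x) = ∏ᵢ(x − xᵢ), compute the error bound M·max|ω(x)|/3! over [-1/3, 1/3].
sqrt(3)*cosh(1/12)/46656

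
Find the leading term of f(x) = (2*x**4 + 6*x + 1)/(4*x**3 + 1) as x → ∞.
x/2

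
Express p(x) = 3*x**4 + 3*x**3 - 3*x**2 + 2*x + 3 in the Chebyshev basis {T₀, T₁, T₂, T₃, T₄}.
(21/8)T₀ + (17/4)T₁ + (3/4)T₃ + (3/8)T₄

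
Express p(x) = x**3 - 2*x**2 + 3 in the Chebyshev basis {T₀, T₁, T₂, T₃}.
(2)T₀ + (3/4)T₁ - T₂ + (1/4)T₃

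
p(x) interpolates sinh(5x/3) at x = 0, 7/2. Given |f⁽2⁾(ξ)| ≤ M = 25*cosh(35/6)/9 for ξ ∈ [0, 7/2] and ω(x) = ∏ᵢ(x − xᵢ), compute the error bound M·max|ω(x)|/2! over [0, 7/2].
1225*cosh(35/6)/288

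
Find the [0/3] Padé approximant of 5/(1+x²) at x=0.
5/(x**2 + 1)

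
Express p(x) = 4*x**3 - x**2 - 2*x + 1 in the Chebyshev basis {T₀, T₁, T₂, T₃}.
(1/2)T₀ + T₁ + (-1/2)T₂ + T₃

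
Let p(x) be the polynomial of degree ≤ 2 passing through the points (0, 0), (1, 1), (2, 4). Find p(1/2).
1/4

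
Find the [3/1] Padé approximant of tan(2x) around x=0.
8*x**3/3 + 2*x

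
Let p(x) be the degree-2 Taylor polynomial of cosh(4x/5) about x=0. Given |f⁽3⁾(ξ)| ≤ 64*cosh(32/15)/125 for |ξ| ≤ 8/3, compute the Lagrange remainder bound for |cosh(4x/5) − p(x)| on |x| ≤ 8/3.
16384*cosh(32/15)/10125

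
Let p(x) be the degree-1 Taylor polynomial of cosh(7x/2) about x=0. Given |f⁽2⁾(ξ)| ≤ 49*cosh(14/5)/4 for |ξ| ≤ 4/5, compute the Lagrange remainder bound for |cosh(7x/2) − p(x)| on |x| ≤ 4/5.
98*cosh(14/5)/25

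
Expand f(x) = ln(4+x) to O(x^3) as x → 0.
log(4) + x/4 - x**2/32 + O(x**3)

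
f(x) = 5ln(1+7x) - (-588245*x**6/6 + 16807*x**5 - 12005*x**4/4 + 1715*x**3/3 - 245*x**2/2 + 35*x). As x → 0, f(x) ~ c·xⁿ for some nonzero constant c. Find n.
7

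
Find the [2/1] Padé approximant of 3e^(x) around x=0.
(x**2/2 + 2*x + 3)/(1 - x/3)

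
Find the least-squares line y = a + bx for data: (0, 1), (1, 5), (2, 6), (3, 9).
a = 3/2, b = 5/2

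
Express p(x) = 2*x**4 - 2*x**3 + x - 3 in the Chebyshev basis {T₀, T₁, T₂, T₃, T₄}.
(-9/4)T₀ + (-1/2)T₁ + T₂ + (-1/2)T₃ + (1/4)T₄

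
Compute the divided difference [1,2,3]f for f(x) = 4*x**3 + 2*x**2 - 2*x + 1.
26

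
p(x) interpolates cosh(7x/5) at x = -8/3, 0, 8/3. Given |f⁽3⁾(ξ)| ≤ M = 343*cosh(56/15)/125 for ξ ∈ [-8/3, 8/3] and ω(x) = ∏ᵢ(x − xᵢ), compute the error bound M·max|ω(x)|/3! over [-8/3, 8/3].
175616*sqrt(3)*cosh(56/15)/91125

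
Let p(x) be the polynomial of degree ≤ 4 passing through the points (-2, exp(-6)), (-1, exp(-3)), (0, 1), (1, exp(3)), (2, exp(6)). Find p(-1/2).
(-5 + 60*exp(3) + (-20*exp(3) + 90 + 3*exp(6))*exp(6))*exp(-6)/128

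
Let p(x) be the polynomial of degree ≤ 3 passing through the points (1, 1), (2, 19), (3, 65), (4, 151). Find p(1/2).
-5/4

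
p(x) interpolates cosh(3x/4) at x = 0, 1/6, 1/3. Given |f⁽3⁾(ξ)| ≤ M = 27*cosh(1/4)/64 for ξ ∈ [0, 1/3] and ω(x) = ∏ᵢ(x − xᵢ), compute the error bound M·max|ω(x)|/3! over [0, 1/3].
sqrt(3)*cosh(1/4)/13824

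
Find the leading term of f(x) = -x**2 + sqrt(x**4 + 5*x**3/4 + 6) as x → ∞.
5*x/8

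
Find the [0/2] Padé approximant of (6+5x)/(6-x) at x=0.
1/(5*x**2/6 - x + 1)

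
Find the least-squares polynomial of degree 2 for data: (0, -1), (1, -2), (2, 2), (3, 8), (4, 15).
-10/7 + (-33/35)x + (9/7)x²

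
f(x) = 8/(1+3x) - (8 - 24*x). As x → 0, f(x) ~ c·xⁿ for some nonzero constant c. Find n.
2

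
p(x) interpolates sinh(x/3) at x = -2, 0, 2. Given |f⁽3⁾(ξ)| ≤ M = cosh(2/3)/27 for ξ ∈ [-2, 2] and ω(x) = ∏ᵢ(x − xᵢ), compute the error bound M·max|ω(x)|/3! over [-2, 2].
8*sqrt(3)*cosh(2/3)/729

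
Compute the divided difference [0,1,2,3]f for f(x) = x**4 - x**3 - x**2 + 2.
5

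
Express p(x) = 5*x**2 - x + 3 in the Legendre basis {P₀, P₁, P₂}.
(14/3)P₀ - P₁ + (10/3)P₂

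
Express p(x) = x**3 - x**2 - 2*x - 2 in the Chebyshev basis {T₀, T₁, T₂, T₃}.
(-5/2)T₀ + (-5/4)T₁ + (-1/2)T₂ + (1/4)T₃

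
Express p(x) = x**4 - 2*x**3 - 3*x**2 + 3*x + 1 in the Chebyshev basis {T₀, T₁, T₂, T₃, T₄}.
(-1/8)T₀ + (3/2)T₁ - T₂ + (-1/2)T₃ + (1/8)T₄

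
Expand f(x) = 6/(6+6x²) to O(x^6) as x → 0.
1 - x**2 + x**4 + O(x**6)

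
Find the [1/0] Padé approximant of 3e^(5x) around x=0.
15*x + 3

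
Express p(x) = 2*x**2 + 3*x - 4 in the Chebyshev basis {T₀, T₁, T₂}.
(-3)T₀ + (3)T₁ + T₂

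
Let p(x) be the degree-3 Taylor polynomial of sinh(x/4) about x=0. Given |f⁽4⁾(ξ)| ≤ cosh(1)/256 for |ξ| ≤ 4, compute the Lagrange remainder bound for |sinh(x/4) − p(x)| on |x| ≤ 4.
cosh(1)/24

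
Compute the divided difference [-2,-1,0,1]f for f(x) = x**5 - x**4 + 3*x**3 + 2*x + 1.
10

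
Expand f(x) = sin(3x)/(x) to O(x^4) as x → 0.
3 - 9*x**2/2 + O(x**4)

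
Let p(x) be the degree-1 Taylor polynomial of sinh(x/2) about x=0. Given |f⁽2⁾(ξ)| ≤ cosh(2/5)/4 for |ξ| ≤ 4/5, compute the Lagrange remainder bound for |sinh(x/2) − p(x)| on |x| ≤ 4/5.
2*cosh(2/5)/25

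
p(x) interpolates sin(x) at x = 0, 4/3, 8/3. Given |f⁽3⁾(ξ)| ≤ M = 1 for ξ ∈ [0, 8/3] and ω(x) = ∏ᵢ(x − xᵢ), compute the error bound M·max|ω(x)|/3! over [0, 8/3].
64*sqrt(3)/729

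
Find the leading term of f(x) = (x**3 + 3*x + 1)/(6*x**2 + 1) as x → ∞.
x/6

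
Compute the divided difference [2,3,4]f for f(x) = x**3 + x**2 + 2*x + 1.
10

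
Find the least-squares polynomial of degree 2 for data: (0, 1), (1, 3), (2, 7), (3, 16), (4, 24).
29/35 + (73/70)x + (17/14)x²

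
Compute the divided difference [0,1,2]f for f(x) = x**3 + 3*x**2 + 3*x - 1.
6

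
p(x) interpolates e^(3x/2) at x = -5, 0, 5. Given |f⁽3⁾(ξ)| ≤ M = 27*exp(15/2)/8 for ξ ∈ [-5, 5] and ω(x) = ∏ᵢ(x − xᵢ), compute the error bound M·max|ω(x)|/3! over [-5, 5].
125*sqrt(3)*exp(15/2)/8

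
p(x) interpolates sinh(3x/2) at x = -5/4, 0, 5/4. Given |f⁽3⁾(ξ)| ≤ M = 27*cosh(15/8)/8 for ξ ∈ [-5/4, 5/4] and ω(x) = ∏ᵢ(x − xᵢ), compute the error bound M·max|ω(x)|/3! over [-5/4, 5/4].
125*sqrt(3)*cosh(15/8)/512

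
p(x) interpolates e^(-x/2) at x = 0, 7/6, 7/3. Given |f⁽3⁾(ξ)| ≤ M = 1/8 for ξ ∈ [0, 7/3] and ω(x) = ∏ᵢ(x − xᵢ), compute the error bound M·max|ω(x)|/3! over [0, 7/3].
343*sqrt(3)/46656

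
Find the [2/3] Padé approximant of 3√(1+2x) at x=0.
(21*x**2/4 + 42*x/5 + 3)/(-x**3/20 + 9*x**2/20 + 9*x/5 + 1)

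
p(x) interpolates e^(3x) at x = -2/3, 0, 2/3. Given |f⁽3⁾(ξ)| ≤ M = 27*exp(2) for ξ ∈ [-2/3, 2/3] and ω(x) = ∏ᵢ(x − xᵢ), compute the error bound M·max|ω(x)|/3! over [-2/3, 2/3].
8*sqrt(3)*exp(2)/27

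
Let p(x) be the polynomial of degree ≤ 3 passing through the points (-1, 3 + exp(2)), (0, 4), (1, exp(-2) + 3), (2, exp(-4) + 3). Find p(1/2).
(-1 + 9*exp(2) + (57 - exp(2))*exp(4))*exp(-4)/16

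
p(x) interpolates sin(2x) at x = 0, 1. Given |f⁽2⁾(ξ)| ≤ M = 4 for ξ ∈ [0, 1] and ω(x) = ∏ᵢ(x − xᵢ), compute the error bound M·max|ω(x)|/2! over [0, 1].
1/2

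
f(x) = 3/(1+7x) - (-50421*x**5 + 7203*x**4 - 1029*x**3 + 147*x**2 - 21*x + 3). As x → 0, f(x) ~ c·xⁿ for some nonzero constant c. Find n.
6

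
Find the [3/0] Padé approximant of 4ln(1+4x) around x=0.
16*x*(16*x**2 - 6*x + 3)/3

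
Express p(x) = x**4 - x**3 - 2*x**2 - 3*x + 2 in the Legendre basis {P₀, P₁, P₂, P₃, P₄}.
(23/15)P₀ + (-18/5)P₁ + (-16/21)P₂ + (-2/5)P₃ + (8/35)P₄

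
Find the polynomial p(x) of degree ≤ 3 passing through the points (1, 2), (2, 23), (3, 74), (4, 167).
2*x**3 + 3*x**2 - 2*x - 1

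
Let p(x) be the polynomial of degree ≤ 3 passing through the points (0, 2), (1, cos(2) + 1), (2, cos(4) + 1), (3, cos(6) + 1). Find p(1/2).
15*cos(2)/16 + cos(6)/16 - 5*cos(4)/16 + 21/16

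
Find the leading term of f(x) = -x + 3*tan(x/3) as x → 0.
x**3/27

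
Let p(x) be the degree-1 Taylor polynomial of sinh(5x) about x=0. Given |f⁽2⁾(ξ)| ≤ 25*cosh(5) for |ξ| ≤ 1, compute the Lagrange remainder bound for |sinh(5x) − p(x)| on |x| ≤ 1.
25*cosh(5)/2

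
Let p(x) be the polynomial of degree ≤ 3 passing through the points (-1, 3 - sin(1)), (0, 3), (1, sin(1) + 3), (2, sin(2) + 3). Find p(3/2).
5*sin(2)/16 + 7*sin(1)/8 + 3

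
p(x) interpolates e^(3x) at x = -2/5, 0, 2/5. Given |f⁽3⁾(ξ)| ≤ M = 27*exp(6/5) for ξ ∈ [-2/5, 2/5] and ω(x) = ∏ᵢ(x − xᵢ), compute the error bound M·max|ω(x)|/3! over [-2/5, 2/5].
8*sqrt(3)*exp(6/5)/125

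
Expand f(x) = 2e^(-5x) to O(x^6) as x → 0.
2 - 10*x + 25*x**2 - 125*x**3/3 + 625*x**4/12 - 625*x**5/12 + O(x**6)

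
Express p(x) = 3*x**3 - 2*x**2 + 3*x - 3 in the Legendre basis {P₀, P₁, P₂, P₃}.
(-11/3)P₀ + (24/5)P₁ + (-4/3)P₂ + (6/5)P₃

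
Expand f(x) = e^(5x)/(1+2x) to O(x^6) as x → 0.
1 + 3*x + 13*x**2/2 + 47*x**3/6 + 83*x**4/8 + 127*x**5/24 + O(x**6)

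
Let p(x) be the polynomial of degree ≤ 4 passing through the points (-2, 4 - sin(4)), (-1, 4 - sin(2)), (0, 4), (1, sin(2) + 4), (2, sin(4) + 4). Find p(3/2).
5*sin(4)/16 + 7*sin(2)/8 + 4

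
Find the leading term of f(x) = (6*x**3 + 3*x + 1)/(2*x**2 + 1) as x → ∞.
3*x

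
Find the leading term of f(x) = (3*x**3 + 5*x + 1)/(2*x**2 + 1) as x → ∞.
3*x/2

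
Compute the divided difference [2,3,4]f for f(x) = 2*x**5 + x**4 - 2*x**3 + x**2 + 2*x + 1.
608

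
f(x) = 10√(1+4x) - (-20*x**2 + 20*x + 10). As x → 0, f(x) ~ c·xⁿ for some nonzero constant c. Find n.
3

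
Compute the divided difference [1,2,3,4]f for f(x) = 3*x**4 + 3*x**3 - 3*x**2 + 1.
33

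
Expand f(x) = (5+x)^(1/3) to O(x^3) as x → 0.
5**(1/3) + 5**(1/3)*x/15 - 5**(1/3)*x**2/225 + O(x**3)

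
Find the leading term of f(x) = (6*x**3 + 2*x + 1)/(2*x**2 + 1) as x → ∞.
3*x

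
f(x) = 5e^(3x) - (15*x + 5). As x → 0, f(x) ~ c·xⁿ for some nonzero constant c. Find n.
2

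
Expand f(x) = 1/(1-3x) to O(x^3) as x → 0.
1 + 3*x + 9*x**2 + O(x**3)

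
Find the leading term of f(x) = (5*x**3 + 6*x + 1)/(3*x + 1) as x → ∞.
5*x**2/3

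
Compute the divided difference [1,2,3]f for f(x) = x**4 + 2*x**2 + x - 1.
27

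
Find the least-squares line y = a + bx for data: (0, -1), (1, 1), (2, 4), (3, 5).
a = -9/10, b = 21/10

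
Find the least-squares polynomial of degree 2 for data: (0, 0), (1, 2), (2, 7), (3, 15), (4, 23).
-9/35 + (113/70)x + (15/14)x²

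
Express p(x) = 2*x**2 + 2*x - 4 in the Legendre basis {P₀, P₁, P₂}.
(-10/3)P₀ + (2)P₁ + (4/3)P₂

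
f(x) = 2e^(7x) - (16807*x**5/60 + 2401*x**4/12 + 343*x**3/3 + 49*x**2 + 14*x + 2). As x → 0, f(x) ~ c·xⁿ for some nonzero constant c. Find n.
6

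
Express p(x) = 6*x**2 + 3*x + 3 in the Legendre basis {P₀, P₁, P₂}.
(5)P₀ + (3)P₁ + (4)P₂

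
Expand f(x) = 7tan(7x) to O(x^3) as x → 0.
49*x + O(x**3)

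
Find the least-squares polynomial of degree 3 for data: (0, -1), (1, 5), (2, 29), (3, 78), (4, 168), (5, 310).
-151/126 + (2395/756)x + (433/252)x² + (109/54)x³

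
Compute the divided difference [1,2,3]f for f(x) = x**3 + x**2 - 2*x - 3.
7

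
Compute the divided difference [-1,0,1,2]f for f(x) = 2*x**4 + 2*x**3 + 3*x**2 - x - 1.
6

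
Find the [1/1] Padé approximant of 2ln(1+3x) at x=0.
6*x/(3*x/2 + 1)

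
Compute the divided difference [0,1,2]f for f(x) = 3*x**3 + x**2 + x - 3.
10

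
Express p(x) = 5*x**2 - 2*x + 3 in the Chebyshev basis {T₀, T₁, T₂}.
(11/2)T₀ + (-2)T₁ + (5/2)T₂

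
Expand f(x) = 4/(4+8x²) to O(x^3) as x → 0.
1 - 2*x**2 + O(x**3)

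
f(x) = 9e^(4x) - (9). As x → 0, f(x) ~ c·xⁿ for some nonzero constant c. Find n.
1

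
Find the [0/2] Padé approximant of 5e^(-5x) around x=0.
5/(25*x**2/2 + 5*x + 1)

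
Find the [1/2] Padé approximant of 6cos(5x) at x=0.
6/(25*x**2/2 + 1)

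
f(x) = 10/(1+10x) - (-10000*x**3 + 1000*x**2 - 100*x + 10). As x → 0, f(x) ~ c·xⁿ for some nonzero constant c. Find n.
4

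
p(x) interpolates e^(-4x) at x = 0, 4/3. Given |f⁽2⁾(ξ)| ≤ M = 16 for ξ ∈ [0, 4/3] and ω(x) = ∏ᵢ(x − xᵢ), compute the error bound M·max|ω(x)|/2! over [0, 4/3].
32/9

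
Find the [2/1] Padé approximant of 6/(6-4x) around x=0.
1/(1 - 2*x/3)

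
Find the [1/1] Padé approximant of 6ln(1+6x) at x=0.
36*x/(3*x + 1)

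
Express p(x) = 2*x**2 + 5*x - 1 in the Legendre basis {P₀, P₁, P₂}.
(-1/3)P₀ + (5)P₁ + (4/3)P₂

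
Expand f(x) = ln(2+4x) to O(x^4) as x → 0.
log(2) + 2*x - 2*x**2 + 8*x**3/3 + O(x**4)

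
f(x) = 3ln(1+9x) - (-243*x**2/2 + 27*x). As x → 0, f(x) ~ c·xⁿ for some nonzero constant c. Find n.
3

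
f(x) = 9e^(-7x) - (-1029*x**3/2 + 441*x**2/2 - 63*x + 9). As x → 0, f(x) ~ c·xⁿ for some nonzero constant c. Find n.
4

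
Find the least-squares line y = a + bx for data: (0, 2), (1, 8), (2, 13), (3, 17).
a = 5/2, b = 5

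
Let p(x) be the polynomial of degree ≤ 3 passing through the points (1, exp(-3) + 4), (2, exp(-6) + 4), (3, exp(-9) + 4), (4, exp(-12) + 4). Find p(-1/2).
(-189*exp(6) - 35 + 135*exp(3) + 105*exp(9) + 64*exp(12))*exp(-12)/16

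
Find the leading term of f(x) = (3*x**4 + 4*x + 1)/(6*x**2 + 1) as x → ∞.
x**2/2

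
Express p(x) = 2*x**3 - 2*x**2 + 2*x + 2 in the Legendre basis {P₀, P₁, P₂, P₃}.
(4/3)P₀ + (16/5)P₁ + (-4/3)P₂ + (4/5)P₃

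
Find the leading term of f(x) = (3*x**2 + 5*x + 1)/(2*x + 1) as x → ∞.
3*x/2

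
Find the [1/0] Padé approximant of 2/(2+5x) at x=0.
1 - 5*x/2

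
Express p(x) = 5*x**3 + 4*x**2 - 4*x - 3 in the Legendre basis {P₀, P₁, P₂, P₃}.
(-5/3)P₀ - P₁ + (8/3)P₂ + (2)P₃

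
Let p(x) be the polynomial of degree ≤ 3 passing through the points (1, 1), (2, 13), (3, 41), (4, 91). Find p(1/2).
-7/8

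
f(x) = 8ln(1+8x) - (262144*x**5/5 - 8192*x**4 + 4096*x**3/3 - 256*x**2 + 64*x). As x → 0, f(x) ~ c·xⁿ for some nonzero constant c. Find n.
6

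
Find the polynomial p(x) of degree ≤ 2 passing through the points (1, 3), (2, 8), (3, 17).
2*x**2 - x + 2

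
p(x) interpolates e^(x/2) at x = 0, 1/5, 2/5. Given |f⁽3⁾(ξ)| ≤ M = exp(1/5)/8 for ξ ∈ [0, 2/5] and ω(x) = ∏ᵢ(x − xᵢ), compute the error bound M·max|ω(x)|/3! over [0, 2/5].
sqrt(3)*exp(1/5)/27000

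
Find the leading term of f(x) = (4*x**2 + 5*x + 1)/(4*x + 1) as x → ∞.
x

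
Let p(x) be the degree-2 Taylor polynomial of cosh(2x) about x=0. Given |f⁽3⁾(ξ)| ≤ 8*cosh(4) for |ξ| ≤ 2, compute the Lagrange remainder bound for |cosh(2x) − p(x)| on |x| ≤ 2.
32*cosh(4)/3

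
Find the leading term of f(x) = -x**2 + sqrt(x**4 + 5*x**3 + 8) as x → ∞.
5*x/2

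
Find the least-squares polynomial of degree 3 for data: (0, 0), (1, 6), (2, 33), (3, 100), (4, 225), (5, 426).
5/126 + (925/756)x + (197/126)x² + (329/108)x³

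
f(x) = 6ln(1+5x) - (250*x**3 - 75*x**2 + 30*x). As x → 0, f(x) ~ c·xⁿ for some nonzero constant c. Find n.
4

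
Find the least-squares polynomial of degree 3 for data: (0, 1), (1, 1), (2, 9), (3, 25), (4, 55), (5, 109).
40/63 + (53/54)x + (-26/63)x² + (49/54)x³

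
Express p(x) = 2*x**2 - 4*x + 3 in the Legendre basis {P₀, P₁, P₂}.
(11/3)P₀ + (-4)P₁ + (4/3)P₂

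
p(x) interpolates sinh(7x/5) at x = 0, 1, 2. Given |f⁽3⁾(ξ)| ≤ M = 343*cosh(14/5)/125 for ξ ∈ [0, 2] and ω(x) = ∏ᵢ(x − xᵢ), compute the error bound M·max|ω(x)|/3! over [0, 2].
343*sqrt(3)*cosh(14/5)/3375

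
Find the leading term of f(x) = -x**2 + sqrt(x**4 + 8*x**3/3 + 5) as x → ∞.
4*x/3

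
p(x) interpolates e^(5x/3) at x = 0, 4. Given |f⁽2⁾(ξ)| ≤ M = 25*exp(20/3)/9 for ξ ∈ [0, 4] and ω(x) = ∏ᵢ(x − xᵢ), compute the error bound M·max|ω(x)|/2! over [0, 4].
50*exp(20/3)/9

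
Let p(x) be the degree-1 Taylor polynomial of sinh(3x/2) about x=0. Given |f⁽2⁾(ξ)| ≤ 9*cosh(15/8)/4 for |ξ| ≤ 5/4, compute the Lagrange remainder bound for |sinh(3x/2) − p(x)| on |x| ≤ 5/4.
225*cosh(15/8)/128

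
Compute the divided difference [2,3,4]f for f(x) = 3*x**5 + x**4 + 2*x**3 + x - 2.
928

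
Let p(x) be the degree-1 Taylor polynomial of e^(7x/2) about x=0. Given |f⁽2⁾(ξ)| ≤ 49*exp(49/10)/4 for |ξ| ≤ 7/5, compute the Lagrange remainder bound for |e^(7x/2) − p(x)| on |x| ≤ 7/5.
2401*exp(49/10)/200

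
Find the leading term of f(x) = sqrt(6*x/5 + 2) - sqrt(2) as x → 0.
3*sqrt(2)*x/10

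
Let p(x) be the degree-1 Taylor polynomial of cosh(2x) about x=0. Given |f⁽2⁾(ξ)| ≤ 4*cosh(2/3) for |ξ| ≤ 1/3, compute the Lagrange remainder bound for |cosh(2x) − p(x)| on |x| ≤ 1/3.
2*cosh(2/3)/9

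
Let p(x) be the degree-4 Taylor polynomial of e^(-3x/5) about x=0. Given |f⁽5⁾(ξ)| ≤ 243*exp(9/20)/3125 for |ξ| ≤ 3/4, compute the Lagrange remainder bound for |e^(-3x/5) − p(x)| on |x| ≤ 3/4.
19683*exp(9/20)/128000000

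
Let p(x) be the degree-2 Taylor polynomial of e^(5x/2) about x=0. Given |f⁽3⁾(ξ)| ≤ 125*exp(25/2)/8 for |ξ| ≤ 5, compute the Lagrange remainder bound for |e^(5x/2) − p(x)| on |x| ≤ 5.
15625*exp(25/2)/48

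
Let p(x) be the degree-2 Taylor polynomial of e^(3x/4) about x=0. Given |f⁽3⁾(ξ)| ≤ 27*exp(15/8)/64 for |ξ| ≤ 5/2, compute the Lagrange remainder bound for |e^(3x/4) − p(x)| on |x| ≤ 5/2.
1125*exp(15/8)/1024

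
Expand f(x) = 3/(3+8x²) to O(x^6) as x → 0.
1 - 8*x**2/3 + 64*x**4/9 + O(x**6)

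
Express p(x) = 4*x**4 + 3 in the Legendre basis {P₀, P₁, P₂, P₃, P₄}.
(19/5)P₀ + (16/7)P₂ + (32/35)P₄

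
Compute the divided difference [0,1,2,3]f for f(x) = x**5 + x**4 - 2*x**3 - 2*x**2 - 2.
29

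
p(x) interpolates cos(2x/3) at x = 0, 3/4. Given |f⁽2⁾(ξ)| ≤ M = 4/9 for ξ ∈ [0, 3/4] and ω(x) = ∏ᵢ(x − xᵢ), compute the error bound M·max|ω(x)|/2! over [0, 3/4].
1/32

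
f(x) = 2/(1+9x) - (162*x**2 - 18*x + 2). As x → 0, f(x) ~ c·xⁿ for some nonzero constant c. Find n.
3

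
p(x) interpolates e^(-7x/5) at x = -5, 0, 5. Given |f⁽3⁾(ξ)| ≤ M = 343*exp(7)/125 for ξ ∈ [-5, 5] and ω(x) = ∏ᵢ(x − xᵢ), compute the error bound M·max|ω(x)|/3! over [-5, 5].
343*sqrt(3)*exp(7)/27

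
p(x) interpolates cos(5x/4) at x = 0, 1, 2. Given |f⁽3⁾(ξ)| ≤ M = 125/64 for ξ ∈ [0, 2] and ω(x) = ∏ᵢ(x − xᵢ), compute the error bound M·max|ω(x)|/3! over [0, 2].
125*sqrt(3)/1728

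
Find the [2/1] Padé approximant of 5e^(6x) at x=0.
(30*x**2 + 20*x + 5)/(1 - 2*x)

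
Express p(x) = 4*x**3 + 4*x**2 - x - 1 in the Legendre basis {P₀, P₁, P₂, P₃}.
(1/3)P₀ + (7/5)P₁ + (8/3)P₂ + (8/5)P₃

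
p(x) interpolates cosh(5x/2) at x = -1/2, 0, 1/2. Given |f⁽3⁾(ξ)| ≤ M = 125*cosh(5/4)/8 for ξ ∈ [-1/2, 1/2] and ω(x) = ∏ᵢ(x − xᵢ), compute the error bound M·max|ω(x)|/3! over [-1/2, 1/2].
125*sqrt(3)*cosh(5/4)/1728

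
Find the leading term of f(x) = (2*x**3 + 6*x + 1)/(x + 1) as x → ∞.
2*x**2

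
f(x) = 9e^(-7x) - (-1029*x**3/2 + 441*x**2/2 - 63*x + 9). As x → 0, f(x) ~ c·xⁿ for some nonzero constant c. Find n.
4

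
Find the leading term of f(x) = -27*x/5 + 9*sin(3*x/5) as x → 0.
-81*x**3/250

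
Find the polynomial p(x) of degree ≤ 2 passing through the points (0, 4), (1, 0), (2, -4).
4 - 4*x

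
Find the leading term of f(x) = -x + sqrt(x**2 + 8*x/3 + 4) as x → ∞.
4/3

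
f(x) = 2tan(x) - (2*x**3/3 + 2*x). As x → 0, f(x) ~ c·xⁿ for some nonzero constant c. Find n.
5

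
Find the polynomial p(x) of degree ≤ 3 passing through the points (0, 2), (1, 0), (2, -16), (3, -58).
-2*x**3 - x**2 + x + 2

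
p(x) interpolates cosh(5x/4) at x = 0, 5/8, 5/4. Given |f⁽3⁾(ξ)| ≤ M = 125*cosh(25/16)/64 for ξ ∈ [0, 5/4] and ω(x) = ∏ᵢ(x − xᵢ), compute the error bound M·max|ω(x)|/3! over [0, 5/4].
15625*sqrt(3)*cosh(25/16)/884736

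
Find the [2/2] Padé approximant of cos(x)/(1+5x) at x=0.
(-295*x**2/588 + 5*x/294 + 1)/(x**2/12 + 1475*x/294 + 1)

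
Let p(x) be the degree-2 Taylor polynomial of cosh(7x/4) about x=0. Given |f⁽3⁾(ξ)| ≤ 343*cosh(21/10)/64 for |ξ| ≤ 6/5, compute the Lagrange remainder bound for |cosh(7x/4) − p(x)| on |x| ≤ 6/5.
3087*cosh(21/10)/2000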